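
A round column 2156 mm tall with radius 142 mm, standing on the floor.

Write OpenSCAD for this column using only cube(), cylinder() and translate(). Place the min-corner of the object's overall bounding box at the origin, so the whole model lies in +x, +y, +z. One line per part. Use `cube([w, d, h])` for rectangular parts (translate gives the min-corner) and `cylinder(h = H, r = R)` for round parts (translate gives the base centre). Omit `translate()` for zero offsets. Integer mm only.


translate([142, 142, 0]) cylinder(h = 2156, r = 142);


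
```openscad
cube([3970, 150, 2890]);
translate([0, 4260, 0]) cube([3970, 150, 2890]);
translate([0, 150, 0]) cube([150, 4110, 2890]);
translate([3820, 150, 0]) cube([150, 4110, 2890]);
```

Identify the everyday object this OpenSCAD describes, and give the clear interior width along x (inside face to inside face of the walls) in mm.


A house (or room) frame. The interior width is 3670 mm.

Four 2890 mm walls enclosing a rectangle with no floor or roof — a room or house frame. Outside width is 3970 mm and wall thickness is 150 mm, so the interior width is 3970 − 2 × 150 = 3670 mm.


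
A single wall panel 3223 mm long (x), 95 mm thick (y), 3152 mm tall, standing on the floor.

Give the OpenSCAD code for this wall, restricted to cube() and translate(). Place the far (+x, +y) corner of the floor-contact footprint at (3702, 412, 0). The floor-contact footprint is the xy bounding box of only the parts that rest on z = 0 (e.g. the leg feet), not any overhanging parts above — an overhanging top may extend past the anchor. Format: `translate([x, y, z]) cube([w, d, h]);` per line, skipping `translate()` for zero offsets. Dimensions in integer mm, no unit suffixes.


translate([479, 317, 0]) cube([3223, 95, 3152]);


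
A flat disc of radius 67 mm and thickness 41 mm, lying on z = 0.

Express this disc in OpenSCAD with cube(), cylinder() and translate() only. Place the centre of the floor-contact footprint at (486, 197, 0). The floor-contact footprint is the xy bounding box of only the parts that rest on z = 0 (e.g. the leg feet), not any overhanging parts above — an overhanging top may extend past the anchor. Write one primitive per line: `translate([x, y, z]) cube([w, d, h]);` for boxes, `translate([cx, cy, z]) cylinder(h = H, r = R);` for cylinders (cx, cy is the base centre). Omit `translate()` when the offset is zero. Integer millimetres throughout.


translate([486, 197, 0]) cylinder(h = 41, r = 67);


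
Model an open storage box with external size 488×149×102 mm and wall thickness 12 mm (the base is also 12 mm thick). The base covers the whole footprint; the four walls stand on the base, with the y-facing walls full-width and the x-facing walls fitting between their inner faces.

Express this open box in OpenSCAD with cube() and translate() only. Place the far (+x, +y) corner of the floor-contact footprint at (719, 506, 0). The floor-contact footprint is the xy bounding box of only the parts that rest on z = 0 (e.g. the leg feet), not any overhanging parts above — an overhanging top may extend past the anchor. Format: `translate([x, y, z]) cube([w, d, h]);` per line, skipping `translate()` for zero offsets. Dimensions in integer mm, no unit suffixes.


translate([231, 357, 0]) cube([488, 149, 12]);
translate([231, 357, 12]) cube([488, 12, 90]);
translate([231, 494, 12]) cube([488, 12, 90]);
translate([231, 369, 12]) cube([12, 125, 90]);
translate([707, 369, 12]) cube([12, 125, 90]);


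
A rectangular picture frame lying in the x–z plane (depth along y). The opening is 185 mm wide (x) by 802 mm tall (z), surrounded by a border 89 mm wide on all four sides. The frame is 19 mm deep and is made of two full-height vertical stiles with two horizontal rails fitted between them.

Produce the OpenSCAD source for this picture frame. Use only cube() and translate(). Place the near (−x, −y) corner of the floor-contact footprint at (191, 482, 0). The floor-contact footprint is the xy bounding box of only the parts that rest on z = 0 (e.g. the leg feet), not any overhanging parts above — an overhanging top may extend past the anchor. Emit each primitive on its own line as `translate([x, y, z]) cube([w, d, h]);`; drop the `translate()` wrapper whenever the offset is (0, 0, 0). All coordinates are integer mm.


translate([191, 482, 0]) cube([89, 19, 980]);
translate([465, 482, 0]) cube([89, 19, 980]);
translate([280, 482, 0]) cube([185, 19, 89]);
translate([280, 482, 891]) cube([185, 19, 89]);


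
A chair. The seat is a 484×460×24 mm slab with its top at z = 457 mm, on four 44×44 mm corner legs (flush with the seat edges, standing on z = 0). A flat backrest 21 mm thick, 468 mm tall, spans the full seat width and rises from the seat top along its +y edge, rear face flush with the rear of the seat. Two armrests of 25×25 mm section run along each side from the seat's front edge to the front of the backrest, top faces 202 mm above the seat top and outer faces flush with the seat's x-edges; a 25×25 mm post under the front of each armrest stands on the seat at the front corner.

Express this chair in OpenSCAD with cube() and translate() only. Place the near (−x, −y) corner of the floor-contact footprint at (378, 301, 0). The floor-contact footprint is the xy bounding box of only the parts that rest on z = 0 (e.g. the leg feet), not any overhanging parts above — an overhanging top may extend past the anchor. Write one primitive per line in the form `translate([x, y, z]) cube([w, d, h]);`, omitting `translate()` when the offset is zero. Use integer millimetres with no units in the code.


translate([378, 301, 433]) cube([484, 460, 24]);
translate([378, 301, 0]) cube([44, 44, 433]);
translate([818, 301, 0]) cube([44, 44, 433]);
translate([378, 717, 0]) cube([44, 44, 433]);
translate([818, 717, 0]) cube([44, 44, 433]);
translate([378, 740, 457]) cube([484, 21, 468]);
translate([378, 301, 634]) cube([25, 439, 25]);
translate([837, 301, 634]) cube([25, 439, 25]);
translate([378, 301, 457]) cube([25, 25, 177]);
translate([837, 301, 457]) cube([25, 25, 177]);


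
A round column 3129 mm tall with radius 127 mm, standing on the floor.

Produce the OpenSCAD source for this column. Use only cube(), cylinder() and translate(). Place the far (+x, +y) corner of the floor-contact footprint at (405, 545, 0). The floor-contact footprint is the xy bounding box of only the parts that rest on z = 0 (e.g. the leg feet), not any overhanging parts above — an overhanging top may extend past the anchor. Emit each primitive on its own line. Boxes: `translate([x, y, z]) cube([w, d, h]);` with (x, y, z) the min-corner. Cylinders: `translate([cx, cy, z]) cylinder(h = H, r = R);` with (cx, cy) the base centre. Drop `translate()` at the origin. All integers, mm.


translate([278, 418, 0]) cylinder(h = 3129, r = 127);


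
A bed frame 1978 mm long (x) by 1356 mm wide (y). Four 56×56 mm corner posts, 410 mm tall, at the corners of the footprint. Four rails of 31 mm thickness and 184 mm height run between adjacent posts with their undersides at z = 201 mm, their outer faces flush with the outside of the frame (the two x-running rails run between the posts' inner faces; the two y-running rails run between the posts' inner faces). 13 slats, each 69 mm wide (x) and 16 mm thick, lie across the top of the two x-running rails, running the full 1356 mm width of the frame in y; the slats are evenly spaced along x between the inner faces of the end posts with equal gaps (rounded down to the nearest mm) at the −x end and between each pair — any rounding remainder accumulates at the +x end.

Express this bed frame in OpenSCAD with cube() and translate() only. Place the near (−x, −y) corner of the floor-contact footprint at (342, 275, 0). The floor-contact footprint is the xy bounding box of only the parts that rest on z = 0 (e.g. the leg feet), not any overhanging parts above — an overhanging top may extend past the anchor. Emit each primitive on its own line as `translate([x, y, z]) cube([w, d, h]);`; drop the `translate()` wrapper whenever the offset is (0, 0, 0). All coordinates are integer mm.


translate([342, 275, 0]) cube([56, 56, 410]);
translate([342, 1575, 0]) cube([56, 56, 410]);
translate([2264, 275, 0]) cube([56, 56, 410]);
translate([2264, 1575, 0]) cube([56, 56, 410]);
translate([398, 275, 201]) cube([1866, 31, 184]);
translate([398, 1600, 201]) cube([1866, 31, 184]);
translate([342, 331, 201]) cube([31, 1244, 184]);
translate([2289, 331, 201]) cube([31, 1244, 184]);
translate([467, 275, 385]) cube([69, 1356, 16]);
translate([605, 275, 385]) cube([69, 1356, 16]);
translate([743, 275, 385]) cube([69, 1356, 16]);
translate([881, 275, 385]) cube([69, 1356, 16]);
translate([1019, 275, 385]) cube([69, 1356, 16]);
translate([1157, 275, 385]) cube([69, 1356, 16]);
translate([1295, 275, 385]) cube([69, 1356, 16]);
translate([1433, 275, 385]) cube([69, 1356, 16]);
translate([1571, 275, 385]) cube([69, 1356, 16]);
translate([1709, 275, 385]) cube([69, 1356, 16]);
translate([1847, 275, 385]) cube([69, 1356, 16]);
translate([1985, 275, 385]) cube([69, 1356, 16]);
translate([2123, 275, 385]) cube([69, 1356, 16]);


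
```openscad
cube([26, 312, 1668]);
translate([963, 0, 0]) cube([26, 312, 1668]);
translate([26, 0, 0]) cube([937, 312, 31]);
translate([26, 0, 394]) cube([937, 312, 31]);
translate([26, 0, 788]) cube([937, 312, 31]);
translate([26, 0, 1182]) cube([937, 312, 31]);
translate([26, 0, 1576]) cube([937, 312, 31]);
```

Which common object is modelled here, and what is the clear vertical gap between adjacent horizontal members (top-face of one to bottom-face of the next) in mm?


A bookshelf. The clear shelf gap is 363 mm.

Two tall side panels with 5 horizontal boards between them — a bookshelf. The first two shelf undersides are at z = 0 and z = 394; with shelf thickness 31, the clear gap is 394 − 0 − 31 = 363 mm.


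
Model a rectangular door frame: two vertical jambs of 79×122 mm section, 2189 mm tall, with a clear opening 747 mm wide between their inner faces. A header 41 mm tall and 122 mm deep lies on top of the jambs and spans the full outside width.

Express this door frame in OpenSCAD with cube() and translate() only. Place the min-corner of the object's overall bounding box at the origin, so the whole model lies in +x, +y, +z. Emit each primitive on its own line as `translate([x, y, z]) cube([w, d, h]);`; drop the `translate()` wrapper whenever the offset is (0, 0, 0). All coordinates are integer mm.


cube([79, 122, 2189]);
translate([826, 0, 0]) cube([79, 122, 2189]);
translate([0, 0, 2189]) cube([905, 122, 41]);


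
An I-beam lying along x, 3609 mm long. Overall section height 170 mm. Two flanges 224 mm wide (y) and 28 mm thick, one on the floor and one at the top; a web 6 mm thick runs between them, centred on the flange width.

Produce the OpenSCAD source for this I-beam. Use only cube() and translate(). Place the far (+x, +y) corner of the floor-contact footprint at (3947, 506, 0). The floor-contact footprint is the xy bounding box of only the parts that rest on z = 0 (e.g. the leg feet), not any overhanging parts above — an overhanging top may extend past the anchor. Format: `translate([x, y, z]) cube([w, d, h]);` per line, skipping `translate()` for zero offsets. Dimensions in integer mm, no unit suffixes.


translate([338, 282, 0]) cube([3609, 224, 28]);
translate([338, 391, 28]) cube([3609, 6, 114]);
translate([338, 282, 142]) cube([3609, 224, 28]);


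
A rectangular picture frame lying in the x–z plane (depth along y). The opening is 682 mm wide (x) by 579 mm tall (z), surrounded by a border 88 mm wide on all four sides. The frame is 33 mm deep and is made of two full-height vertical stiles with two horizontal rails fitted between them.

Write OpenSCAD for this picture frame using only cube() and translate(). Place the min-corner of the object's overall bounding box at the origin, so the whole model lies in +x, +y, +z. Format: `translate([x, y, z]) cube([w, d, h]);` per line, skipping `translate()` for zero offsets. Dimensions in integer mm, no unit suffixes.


cube([88, 33, 755]);
translate([770, 0, 0]) cube([88, 33, 755]);
translate([88, 0, 0]) cube([682, 33, 88]);
translate([88, 0, 667]) cube([682, 33, 88]);


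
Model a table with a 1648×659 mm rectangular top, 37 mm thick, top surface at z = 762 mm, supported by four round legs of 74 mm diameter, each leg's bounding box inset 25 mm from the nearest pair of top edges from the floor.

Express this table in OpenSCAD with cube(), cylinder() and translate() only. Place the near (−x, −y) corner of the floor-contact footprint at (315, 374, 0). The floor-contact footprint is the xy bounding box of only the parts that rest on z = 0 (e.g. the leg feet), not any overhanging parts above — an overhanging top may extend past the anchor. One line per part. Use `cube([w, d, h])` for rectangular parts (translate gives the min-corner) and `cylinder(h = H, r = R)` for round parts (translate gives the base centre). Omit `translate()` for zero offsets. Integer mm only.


translate([290, 349, 725]) cube([1648, 659, 37]);
translate([352, 411, 0]) cylinder(h = 725, r = 37);
translate([1876, 411, 0]) cylinder(h = 725, r = 37);
translate([352, 946, 0]) cylinder(h = 725, r = 37);
translate([1876, 946, 0]) cylinder(h = 725, r = 37);


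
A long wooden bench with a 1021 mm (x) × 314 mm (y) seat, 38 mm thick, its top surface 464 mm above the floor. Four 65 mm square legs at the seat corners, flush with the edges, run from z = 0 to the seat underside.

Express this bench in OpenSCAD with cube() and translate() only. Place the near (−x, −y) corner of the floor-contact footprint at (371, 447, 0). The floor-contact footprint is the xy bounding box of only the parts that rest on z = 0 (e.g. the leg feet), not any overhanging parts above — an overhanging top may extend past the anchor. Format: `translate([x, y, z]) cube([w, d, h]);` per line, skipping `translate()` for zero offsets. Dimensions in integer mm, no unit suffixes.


translate([371, 447, 426]) cube([1021, 314, 38]);
translate([371, 447, 0]) cube([65, 65, 426]);
translate([371, 696, 0]) cube([65, 65, 426]);
translate([1327, 447, 0]) cube([65, 65, 426]);
translate([1327, 696, 0]) cube([65, 65, 426]);


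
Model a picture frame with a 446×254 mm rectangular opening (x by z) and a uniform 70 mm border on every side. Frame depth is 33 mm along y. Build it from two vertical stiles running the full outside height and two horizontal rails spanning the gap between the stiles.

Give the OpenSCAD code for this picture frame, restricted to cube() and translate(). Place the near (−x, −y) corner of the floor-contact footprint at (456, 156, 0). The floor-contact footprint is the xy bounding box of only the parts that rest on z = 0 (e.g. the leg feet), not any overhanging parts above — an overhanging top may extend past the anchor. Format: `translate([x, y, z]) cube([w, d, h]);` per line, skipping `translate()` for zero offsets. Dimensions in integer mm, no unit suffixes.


translate([456, 156, 0]) cube([70, 33, 394]);
translate([972, 156, 0]) cube([70, 33, 394]);
translate([526, 156, 0]) cube([446, 33, 70]);
translate([526, 156, 324]) cube([446, 33, 70]);


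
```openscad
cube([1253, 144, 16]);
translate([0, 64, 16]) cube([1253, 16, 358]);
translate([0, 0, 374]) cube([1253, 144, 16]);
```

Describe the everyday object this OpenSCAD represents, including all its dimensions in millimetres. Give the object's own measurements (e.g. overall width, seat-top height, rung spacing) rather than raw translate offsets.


An I-beam lying along x, 1253 mm long. Overall section height 390 mm. Two flanges 144 mm wide (y) and 16 mm thick, one on the floor and one at the top; a web 16 mm thick runs between them, centred on the flange width.


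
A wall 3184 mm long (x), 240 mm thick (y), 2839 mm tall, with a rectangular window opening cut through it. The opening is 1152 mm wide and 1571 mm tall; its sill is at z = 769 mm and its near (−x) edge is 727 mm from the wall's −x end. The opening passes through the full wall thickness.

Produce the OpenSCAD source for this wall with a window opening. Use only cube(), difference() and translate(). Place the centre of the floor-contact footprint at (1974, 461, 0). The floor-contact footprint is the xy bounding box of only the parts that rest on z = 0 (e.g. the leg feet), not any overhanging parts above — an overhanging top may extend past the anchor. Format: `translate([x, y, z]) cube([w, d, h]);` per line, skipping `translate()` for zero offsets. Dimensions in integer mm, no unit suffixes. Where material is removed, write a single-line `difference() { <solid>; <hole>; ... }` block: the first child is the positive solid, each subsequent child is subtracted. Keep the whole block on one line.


difference() { translate([382, 341, 0]) cube([3184, 240, 2839]); translate([1109, 341, 769]) cube([1152, 240, 1571]); }


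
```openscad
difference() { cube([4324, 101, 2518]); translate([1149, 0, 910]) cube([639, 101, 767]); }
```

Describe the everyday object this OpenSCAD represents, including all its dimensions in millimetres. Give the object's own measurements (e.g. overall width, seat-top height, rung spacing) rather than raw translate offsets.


A wall 4324 mm long (x), 101 mm thick (y), 2518 mm tall, with a rectangular window opening cut through it. The opening is 639 mm wide and 767 mm tall; its sill is at z = 910 mm and its near (−x) edge is 1149 mm from the wall's −x end. The opening passes through the full wall thickness.


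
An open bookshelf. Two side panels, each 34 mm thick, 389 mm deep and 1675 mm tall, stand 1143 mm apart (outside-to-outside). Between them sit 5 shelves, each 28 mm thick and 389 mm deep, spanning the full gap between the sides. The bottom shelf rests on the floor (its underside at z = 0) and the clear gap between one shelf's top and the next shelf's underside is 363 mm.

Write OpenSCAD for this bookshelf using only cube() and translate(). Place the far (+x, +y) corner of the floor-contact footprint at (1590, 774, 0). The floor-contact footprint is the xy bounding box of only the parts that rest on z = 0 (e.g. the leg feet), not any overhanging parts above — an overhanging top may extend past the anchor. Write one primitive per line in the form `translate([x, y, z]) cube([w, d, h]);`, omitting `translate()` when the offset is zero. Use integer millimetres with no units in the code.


translate([447, 385, 0]) cube([34, 389, 1675]);
translate([1556, 385, 0]) cube([34, 389, 1675]);
translate([481, 385, 0]) cube([1075, 389, 28]);
translate([481, 385, 391]) cube([1075, 389, 28]);
translate([481, 385, 782]) cube([1075, 389, 28]);
translate([481, 385, 1173]) cube([1075, 389, 28]);
translate([481, 385, 1564]) cube([1075, 389, 28]);


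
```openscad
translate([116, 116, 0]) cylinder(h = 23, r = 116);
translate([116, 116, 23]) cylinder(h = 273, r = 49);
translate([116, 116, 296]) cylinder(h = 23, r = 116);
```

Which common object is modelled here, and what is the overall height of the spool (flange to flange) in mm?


A spool. The overall height is 319 mm.

Three coaxial cylinders, large–small–large — a spool. Two 23 mm flanges and a 273 mm core give 23 + 273 + 23 = 319 mm.


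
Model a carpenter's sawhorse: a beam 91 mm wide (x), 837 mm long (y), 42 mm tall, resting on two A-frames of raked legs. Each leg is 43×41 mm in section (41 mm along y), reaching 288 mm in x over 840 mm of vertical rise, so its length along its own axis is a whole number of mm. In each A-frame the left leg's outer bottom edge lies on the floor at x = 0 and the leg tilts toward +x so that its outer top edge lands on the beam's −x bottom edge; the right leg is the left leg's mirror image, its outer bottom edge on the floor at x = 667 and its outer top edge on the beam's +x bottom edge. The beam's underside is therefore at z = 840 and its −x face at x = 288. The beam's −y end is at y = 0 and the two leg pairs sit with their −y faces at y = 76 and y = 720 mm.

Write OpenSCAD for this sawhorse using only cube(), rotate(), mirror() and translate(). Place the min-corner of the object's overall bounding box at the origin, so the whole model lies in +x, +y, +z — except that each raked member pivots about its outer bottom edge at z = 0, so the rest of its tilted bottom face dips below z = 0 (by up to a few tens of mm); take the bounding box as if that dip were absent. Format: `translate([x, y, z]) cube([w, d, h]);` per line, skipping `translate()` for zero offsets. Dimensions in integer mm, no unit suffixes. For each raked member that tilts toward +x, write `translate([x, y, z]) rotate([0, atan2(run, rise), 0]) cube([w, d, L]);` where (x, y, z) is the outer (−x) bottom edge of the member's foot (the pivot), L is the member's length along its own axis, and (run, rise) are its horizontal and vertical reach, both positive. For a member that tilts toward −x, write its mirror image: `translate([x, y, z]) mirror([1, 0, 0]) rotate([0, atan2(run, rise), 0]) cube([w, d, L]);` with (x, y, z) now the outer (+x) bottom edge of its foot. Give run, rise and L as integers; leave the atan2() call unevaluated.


translate([288, 0, 840]) cube([91, 837, 42]);
translate([0, 76, 0]) rotate([0, atan2(288, 840), 0]) cube([43, 41, 888]);
translate([667, 76, 0]) mirror([1, 0, 0]) rotate([0, atan2(288, 840), 0]) cube([43, 41, 888]);
translate([0, 720, 0]) rotate([0, atan2(288, 840), 0]) cube([43, 41, 888]);
translate([667, 720, 0]) mirror([1, 0, 0]) rotate([0, atan2(288, 840), 0]) cube([43, 41, 888]);


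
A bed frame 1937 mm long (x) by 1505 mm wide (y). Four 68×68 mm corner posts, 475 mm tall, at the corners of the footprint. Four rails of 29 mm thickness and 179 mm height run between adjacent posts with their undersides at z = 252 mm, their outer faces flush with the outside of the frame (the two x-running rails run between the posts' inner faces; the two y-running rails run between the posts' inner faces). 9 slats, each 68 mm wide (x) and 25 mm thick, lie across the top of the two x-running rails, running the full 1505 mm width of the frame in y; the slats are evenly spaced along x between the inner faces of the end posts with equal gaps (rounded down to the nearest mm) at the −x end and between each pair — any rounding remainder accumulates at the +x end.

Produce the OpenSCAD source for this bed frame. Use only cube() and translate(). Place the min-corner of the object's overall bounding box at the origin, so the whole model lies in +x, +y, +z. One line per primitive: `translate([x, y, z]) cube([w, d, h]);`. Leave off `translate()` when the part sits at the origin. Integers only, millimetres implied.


cube([68, 68, 475]);
translate([0, 1437, 0]) cube([68, 68, 475]);
translate([1869, 0, 0]) cube([68, 68, 475]);
translate([1869, 1437, 0]) cube([68, 68, 475]);
translate([68, 0, 252]) cube([1801, 29, 179]);
translate([68, 1476, 252]) cube([1801, 29, 179]);
translate([0, 68, 252]) cube([29, 1369, 179]);
translate([1908, 68, 252]) cube([29, 1369, 179]);
translate([186, 0, 431]) cube([68, 1505, 25]);
translate([372, 0, 431]) cube([68, 1505, 25]);
translate([558, 0, 431]) cube([68, 1505, 25]);
translate([744, 0, 431]) cube([68, 1505, 25]);
translate([930, 0, 431]) cube([68, 1505, 25]);
translate([1116, 0, 431]) cube([68, 1505, 25]);
translate([1302, 0, 431]) cube([68, 1505, 25]);
translate([1488, 0, 431]) cube([68, 1505, 25]);
translate([1674, 0, 431]) cube([68, 1505, 25]);


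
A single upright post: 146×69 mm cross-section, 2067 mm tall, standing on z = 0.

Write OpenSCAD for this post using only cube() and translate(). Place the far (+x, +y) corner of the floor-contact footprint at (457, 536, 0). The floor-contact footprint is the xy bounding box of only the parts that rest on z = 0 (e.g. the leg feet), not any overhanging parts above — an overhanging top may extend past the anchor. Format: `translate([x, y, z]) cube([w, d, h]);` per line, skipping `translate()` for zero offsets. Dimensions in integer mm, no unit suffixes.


translate([311, 467, 0]) cube([146, 69, 2067]);


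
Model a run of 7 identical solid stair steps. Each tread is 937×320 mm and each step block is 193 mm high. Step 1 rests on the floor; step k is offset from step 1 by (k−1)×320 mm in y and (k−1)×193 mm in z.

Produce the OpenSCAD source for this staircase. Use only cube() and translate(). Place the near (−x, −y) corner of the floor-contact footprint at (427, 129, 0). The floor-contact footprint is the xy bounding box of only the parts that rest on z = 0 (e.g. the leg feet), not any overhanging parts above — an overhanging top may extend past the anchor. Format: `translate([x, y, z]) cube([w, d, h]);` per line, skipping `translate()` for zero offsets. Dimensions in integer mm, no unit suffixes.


translate([427, 129, 0]) cube([937, 320, 193]);
translate([427, 449, 193]) cube([937, 320, 193]);
translate([427, 769, 386]) cube([937, 320, 193]);
translate([427, 1089, 579]) cube([937, 320, 193]);
translate([427, 1409, 772]) cube([937, 320, 193]);
translate([427, 1729, 965]) cube([937, 320, 193]);
translate([427, 2049, 1158]) cube([937, 320, 193]);


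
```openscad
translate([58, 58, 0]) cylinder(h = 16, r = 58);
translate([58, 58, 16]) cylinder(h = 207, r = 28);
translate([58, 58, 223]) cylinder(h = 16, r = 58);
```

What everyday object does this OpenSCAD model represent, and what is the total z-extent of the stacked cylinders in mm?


A spool. The overall height is 239 mm.

Three coaxial cylinders, large–small–large — a spool. Two 16 mm flanges and a 207 mm core give 16 + 207 + 16 = 239 mm.


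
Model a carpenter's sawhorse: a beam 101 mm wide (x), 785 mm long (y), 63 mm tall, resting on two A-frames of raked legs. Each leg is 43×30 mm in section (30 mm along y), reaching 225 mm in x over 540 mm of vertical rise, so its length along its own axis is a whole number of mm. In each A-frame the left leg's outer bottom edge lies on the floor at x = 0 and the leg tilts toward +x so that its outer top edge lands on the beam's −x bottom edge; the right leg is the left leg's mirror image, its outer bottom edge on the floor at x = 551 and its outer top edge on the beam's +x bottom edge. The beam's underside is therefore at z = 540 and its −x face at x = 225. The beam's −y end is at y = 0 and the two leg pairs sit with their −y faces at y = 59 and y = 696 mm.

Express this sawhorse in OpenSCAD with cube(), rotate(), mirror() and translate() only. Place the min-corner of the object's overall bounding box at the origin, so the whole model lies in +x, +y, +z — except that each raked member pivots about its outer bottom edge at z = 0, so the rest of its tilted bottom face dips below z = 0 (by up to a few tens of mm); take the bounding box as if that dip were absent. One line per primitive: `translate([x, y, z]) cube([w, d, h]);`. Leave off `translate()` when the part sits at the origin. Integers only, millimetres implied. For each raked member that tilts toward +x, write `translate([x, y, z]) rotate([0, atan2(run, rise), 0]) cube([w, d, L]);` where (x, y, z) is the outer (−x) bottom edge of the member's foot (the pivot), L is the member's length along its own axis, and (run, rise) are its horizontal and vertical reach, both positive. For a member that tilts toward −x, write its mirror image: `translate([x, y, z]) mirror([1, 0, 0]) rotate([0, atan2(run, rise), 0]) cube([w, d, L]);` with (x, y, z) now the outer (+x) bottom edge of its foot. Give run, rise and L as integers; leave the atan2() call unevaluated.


// leg length = √(225² + 540²) = 585
// right-leg outer foot x = 2·225 + 101 = 551
// beam min-corner = (225, 0, 540)
translate([225, 0, 540]) cube([101, 785, 63]);
translate([0, 59, 0]) rotate([0, atan2(225, 540), 0]) cube([43, 30, 585]);
translate([551, 59, 0]) mirror([1, 0, 0]) rotate([0, atan2(225, 540), 0]) cube([43, 30, 585]);
translate([0, 696, 0]) rotate([0, atan2(225, 540), 0]) cube([43, 30, 585]);
translate([551, 696, 0]) mirror([1, 0, 0]) rotate([0, atan2(225, 540), 0]) cube([43, 30, 585]);


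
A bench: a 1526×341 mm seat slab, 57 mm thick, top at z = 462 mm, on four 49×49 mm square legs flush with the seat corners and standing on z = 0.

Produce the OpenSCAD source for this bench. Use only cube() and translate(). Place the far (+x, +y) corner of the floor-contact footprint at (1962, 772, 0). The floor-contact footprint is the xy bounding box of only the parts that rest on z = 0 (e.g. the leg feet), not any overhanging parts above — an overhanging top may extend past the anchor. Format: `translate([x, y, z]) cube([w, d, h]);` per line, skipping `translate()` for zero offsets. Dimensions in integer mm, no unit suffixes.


translate([436, 431, 405]) cube([1526, 341, 57]);
translate([436, 431, 0]) cube([49, 49, 405]);
translate([436, 723, 0]) cube([49, 49, 405]);
translate([1913, 431, 0]) cube([49, 49, 405]);
translate([1913, 723, 0]) cube([49, 49, 405]);


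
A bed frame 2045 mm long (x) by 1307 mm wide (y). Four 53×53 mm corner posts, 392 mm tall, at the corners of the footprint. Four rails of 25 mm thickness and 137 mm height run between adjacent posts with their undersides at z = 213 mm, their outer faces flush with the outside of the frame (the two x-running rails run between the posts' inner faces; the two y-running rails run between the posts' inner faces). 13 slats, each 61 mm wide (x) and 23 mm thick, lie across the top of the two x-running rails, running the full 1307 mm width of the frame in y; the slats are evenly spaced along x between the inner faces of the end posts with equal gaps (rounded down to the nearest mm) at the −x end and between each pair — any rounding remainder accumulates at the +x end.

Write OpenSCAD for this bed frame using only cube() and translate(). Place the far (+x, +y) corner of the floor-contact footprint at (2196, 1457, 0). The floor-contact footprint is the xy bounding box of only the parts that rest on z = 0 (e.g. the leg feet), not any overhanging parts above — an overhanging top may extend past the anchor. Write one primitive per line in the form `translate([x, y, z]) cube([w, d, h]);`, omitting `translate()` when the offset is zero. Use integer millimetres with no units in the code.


// slat z = rail_z + rail_h = 213 + 137 = 350
// slat gap = ⌊(1939 − 13·61) / 14⌋ = 81
translate([151, 150, 0]) cube([53, 53, 392]);
translate([151, 1404, 0]) cube([53, 53, 392]);
translate([2143, 150, 0]) cube([53, 53, 392]);
translate([2143, 1404, 0]) cube([53, 53, 392]);
translate([204, 150, 213]) cube([1939, 25, 137]);
translate([204, 1432, 213]) cube([1939, 25, 137]);
translate([151, 203, 213]) cube([25, 1201, 137]);
translate([2171, 203, 213]) cube([25, 1201, 137]);
translate([285, 150, 350]) cube([61, 1307, 23]);
translate([427, 150, 350]) cube([61, 1307, 23]);
translate([569, 150, 350]) cube([61, 1307, 23]);
translate([711, 150, 350]) cube([61, 1307, 23]);
translate([853, 150, 350]) cube([61, 1307, 23]);
translate([995, 150, 350]) cube([61, 1307, 23]);
translate([1137, 150, 350]) cube([61, 1307, 23]);
translate([1279, 150, 350]) cube([61, 1307, 23]);
translate([1421, 150, 350]) cube([61, 1307, 23]);
translate([1563, 150, 350]) cube([61, 1307, 23]);
translate([1705, 150, 350]) cube([61, 1307, 23]);
translate([1847, 150, 350]) cube([61, 1307, 23]);
translate([1989, 150, 350]) cube([61, 1307, 23]);


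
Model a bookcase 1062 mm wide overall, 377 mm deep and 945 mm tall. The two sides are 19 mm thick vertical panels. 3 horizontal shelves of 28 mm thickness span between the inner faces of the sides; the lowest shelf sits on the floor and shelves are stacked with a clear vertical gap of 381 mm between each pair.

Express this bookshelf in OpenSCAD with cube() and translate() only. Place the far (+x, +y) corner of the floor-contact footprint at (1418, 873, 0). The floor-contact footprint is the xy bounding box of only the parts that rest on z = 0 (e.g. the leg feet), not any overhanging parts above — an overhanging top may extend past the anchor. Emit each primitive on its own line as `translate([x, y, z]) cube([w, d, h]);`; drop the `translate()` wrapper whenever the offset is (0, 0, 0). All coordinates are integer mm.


translate([356, 496, 0]) cube([19, 377, 945]);
translate([1399, 496, 0]) cube([19, 377, 945]);
translate([375, 496, 0]) cube([1024, 377, 28]);
translate([375, 496, 409]) cube([1024, 377, 28]);
translate([375, 496, 818]) cube([1024, 377, 28]);


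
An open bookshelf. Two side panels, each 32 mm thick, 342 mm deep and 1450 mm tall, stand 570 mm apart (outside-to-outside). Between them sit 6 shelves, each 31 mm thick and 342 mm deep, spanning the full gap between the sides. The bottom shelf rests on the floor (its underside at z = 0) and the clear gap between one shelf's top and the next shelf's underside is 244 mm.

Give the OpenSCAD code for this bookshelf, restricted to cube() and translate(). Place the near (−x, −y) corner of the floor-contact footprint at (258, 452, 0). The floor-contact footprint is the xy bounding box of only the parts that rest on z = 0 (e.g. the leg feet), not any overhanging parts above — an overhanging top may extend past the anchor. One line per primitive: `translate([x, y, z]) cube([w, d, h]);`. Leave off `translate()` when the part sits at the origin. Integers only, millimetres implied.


translate([258, 452, 0]) cube([32, 342, 1450]);
translate([796, 452, 0]) cube([32, 342, 1450]);
translate([290, 452, 0]) cube([506, 342, 31]);
translate([290, 452, 275]) cube([506, 342, 31]);
translate([290, 452, 550]) cube([506, 342, 31]);
translate([290, 452, 825]) cube([506, 342, 31]);
translate([290, 452, 1100]) cube([506, 342, 31]);
translate([290, 452, 1375]) cube([506, 342, 31]);


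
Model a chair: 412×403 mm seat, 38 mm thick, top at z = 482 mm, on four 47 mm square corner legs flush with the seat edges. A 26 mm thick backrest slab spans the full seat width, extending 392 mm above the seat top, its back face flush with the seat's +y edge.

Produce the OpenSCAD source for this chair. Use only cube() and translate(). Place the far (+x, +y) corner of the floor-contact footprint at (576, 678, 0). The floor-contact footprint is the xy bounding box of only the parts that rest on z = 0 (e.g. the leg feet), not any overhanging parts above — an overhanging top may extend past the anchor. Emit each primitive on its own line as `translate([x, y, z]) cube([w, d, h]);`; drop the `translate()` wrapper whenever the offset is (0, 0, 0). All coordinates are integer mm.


translate([164, 275, 444]) cube([412, 403, 38]);
translate([164, 275, 0]) cube([47, 47, 444]);
translate([529, 275, 0]) cube([47, 47, 444]);
translate([164, 631, 0]) cube([47, 47, 444]);
translate([529, 631, 0]) cube([47, 47, 444]);
translate([164, 652, 482]) cube([412, 26, 392]);


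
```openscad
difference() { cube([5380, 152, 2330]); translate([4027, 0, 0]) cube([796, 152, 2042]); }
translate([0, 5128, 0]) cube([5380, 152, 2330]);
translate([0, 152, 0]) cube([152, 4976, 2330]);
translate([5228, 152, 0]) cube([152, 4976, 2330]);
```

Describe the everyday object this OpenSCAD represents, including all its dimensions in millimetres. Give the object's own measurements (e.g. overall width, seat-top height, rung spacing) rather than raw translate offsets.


A single room: four walls, each 2330 mm tall and 152 mm thick, enclosing an outside footprint 5380×5280 mm (x × y), no floor or roof. The front and back walls (−y and +y sides) run the full x-width; the side walls fit between their inner faces. A door opening 796 mm wide and 2042 mm tall is cut through the front wall from the floor up, its −x edge 4027 mm from the wall's −x end.


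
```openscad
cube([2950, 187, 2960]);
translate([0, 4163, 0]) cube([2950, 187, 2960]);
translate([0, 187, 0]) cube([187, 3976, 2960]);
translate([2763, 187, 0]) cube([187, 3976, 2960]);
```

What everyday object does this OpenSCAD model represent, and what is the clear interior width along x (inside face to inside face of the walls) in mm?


A house (or room) frame. The interior width is 2576 mm.

Four 2960 mm walls enclosing a rectangle with no floor or roof — a room or house frame. Outside width is 2950 mm and wall thickness is 187 mm, so the interior width is 2950 − 2 × 187 = 2576 mm.


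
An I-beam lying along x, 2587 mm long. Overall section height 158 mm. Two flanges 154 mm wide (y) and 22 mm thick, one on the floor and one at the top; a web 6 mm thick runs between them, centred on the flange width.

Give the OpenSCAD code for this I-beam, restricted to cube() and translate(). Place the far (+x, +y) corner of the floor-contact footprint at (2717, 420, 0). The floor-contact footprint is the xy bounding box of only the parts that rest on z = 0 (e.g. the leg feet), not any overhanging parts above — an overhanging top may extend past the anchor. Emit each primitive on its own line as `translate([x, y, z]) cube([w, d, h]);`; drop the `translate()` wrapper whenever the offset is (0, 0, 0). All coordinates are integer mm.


translate([130, 266, 0]) cube([2587, 154, 22]);
translate([130, 340, 22]) cube([2587, 6, 114]);
translate([130, 266, 136]) cube([2587, 154, 22]);


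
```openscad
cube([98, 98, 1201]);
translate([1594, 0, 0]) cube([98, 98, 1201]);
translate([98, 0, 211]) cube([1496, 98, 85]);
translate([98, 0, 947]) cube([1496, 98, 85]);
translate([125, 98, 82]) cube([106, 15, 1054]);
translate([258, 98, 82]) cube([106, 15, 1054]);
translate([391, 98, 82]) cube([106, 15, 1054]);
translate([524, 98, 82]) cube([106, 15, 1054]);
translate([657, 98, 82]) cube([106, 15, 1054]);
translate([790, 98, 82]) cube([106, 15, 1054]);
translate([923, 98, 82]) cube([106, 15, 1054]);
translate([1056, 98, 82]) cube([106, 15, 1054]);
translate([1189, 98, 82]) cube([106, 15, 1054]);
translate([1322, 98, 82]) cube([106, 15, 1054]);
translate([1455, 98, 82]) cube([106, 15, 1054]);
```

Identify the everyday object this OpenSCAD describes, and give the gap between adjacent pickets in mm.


A fence section. The picket gap is 27 mm.

Two posts, two rails, 11 pickets — a fence section. Span 1496 mm holds 11 pickets of 106 mm with 12 equal gaps: ⌊(1496 − 11·106) / 12⌋ = 27 mm.


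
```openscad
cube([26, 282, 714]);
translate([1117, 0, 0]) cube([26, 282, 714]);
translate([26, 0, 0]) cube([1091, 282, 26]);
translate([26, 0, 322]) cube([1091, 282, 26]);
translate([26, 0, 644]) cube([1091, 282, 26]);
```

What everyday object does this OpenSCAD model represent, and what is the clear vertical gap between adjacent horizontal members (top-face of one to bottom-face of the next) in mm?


A bookshelf. The clear shelf gap is 296 mm.

Two tall side panels with 3 horizontal boards between them — a bookshelf. The first two shelf undersides are at z = 0 and z = 322; with shelf thickness 26, the clear gap is 322 − 0 − 26 = 296 mm.


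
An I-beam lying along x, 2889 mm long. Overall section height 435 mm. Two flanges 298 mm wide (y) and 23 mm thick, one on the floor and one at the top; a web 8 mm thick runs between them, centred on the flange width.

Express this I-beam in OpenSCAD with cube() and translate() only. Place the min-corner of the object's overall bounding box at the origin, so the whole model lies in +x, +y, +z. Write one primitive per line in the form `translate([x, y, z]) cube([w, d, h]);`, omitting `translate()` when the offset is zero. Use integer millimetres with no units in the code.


cube([2889, 298, 23]);
translate([0, 145, 23]) cube([2889, 8, 389]);
translate([0, 0, 412]) cube([2889, 298, 23]);


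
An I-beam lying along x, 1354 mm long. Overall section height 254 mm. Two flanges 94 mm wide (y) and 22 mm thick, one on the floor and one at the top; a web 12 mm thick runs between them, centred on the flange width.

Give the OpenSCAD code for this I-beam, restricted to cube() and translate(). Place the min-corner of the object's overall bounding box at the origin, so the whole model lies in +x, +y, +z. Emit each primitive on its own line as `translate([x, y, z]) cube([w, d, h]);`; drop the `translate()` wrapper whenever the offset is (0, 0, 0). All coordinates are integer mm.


cube([1354, 94, 22]);
translate([0, 41, 22]) cube([1354, 12, 210]);
translate([0, 0, 232]) cube([1354, 94, 22]);


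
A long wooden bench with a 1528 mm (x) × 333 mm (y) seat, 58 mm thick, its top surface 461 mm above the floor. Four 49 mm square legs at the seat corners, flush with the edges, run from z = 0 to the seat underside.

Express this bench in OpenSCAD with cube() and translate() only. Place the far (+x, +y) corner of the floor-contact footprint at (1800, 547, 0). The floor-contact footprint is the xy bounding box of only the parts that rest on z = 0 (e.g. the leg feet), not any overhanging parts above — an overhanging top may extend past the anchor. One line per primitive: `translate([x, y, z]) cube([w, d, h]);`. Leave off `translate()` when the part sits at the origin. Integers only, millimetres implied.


translate([272, 214, 403]) cube([1528, 333, 58]);
translate([272, 214, 0]) cube([49, 49, 403]);
translate([272, 498, 0]) cube([49, 49, 403]);
translate([1751, 214, 0]) cube([49, 49, 403]);
translate([1751, 498, 0]) cube([49, 49, 403]);
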